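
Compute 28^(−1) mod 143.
Apply the extended Euclidean algorithm to (143, 28), tracking rows (r, s, t) with s·143 + t·28 = r. Each division r_prev = q·r_cur + r_new produces the new row as (previous row) − q·(current row):
  row A: (143, 1, 0)   [1·143 + 0·28 = 143]
  row B: (28, 0, 1)   [0·143 + 1·28 = 28]
  143 = 5·28 + 3   → row C = row A − 5·row B = (3, 1, −5)   [check: 1·143 − 5·28 = 3]
  28 = 9·3 + 1   → row D = row B − 9·row C = (1, −9, 46)   [check: −9·143 + 46·28 = 1]
  3 = 3·1 + 0   → remainder 0, stop. gcd = 1 (last nonzero row D).
The gcd is 1, so 28 is invertible mod 143. The last nonzero row gives −9·143 + 46·28 = 1, so t = 46. So 28^(−1) ≡ 46 (mod 143). Verify: 28 · 46 = 1288 ≡ 1 (mod 143). ✓

Final answer: 28^(−1) ≡ 46 (mod 143)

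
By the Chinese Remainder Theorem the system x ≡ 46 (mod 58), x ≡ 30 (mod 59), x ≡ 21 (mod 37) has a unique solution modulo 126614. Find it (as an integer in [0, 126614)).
The moduli 58, 59, 37 are pairwise coprime, so by the CRT there is a unique solution mod 58·59·37 = 126614.
Solve by successive substitution. Start with x ≡ 46 (mod 58).
  Combine with x ≡ 30 (mod 59): write x = 46 + 58·t and require 46 + 58·t ≡ 30 (mod 59), i.e. 58·t ≡ 30 − 46 ≡ 43 (mod 59). Since 58^(−1) ≡ 58 (mod 59), t ≡ 58·43 ≡ 16 (mod 59). So x ≡ 46 + 58·16 = 974 (mod 3422).
  Combine with x ≡ 21 (mod 37): write x = 974 + 3422·t and require 974 + 3422·t ≡ 21 (mod 37), i.e. 3422·t ≡ 21 − 974 ≡ 9 (mod 37). Since 3422^(−1) ≡ 35 (mod 37) (3422 ≡ 18 (mod 37)), t ≡ 35·9 ≡ 19 (mod 37). So x ≡ 974 + 3422·19 = 65992 (mod 126614).
Unique solution in [0, 126614): x = 65992.

Final answer: x ≡ 65992 (mod 126614); the representative in [0, 126614) is 65992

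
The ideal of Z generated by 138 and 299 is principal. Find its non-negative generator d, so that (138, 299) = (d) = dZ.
(138, 299) = (23); d = 23

In the PID Z, (a, b) is generated by gcd(a, b). Compute gcd(299, 138) with the extended Euclidean algorithm, tracking rows (r, s, t) with s·299 + t·138 = r:
  row A: (299, 1, 0)   [1·299 + 0·138 = 299]
  row B: (138, 0, 1)   [0·299 + 1·138 = 138]
  299 = 2·138 + 23   → row C = row A − 2·row B = (23, 1, −2)   [check: 1·299 − 2·138 = 23]
  138 = 6·23 + 0   → remainder 0, stop. gcd = 23 (last nonzero row C).
So gcd(138, 299) = 23, with Bézout identity 1·299 − 2·138 = 23. Containment (⊇): the Bézout identity exhibits 23 as an element of (138, 299), giving (23) ⊆ (138, 299). Containment (⊆): since 23 | 138 and 23 | 299 (138 = 23·6, 299 = 23·13), every Z-linear combination of 138 and 299 is divisible by 23, so (138, 299) ⊆ (23). Therefore (138, 299) = (23), d = 23.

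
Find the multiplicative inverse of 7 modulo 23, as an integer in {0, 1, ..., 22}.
7^(−1) ≡ 10 (mod 23)

Apply the extended Euclidean algorithm to (23, 7), tracking rows (r, s, t) with s·23 + t·7 = r. Each division r_prev = q·r_cur + r_new produces the new row as (previous row) − q·(current row):
  row A: (23, 1, 0)   [1·23 + 0·7 = 23]
  row B: (7, 0, 1)   [0·23 + 1·7 = 7]
  23 = 3·7 + 2   → row C = row A − 3·row B = (2, 1, −3)   [check: 1·23 − 3·7 = 2]
  7 = 3·2 + 1   → row D = row B − 3·row C = (1, −3, 10)   [check: −3·23 + 10·7 = 1]
  2 = 2·1 + 0   → remainder 0, stop. gcd = 1 (last nonzero row D).
The gcd is 1, so 7 is invertible mod 23. The last nonzero row gives −3·23 + 10·7 = 1, so t = 10. So 7^(−1) ≡ 10 (mod 23). Verify: 7 · 10 = 70 ≡ 1 (mod 23). ✓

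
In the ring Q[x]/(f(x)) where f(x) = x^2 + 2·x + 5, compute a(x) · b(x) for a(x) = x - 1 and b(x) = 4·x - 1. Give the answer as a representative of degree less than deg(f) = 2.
a · b ≡ -13·x - 19 (mod f(x))

First multiply in Q[x] without reducing: a · b = 4·x^2 - 5·x + 1. Now divide by f(x) = x^2 + 2·x + 5, eliminating the leading term at each step:
  leading term 4·x^2: subtract (4)·f(x) = 4·x^2 + 8·x + 20, leaving -13·x - 19
The degree is now < 2, so this is the remainder. Hence a · b ≡ -13·x - 19 in Q[x]/(f).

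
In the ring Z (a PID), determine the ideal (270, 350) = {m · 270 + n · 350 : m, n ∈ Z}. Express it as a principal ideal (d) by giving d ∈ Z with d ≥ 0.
In the PID Z, (a, b) is generated by gcd(a, b). Compute gcd(350, 270) with the extended Euclidean algorithm, tracking rows (r, s, t) with s·350 + t·270 = r:
  row A: (350, 1, 0)   [1·350 + 0·270 = 350]
  row B: (270, 0, 1)   [0·350 + 1·270 = 270]
  350 = 1·270 + 80   → row C = row A − 1·row B = (80, 1, −1)   [check: 1·350 − 1·270 = 80]
  270 = 3·80 + 30   → row D = row B − 3·row C = (30, −3, 4)   [check: −3·350 + 4·270 = 30]
  80 = 2·30 + 20   → row E = row C − 2·row D = (20, 7, −9)   [check: 7·350 − 9·270 = 20]
  30 = 1·20 + 10   → row F = row D − 1·row E = (10, −10, 13)   [check: −10·350 + 13·270 = 10]
  20 = 2·10 + 0   → remainder 0, stop. gcd = 10 (last nonzero row F).
So gcd(270, 350) = 10, with Bézout identity −10·350 + 13·270 = 10. Containment (⊇): the Bézout identity exhibits 10 as an element of (270, 350), giving (10) ⊆ (270, 350). Containment (⊆): since 10 | 270 and 10 | 350 (270 = 10·27, 350 = 10·35), every Z-linear combination of 270 and 350 is divisible by 10, so (270, 350) ⊆ (10). Therefore (270, 350) = (10), d = 10.

Final answer: (270, 350) = (10); d = 10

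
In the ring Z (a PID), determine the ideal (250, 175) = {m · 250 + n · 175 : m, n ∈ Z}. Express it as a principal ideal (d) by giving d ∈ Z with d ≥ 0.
In the PID Z, (a, b) is generated by gcd(a, b). Compute gcd(250, 175) with the extended Euclidean algorithm, tracking rows (r, s, t) with s·250 + t·175 = r:
  row A: (250, 1, 0)   [1·250 + 0·175 = 250]
  row B: (175, 0, 1)   [0·250 + 1·175 = 175]
  250 = 1·175 + 75   → row C = row A − 1·row B = (75, 1, −1)   [check: 1·250 − 1·175 = 75]
  175 = 2·75 + 25   → row D = row B − 2·row C = (25, −2, 3)   [check: −2·250 + 3·175 = 25]
  75 = 3·25 + 0   → remainder 0, stop. gcd = 25 (last nonzero row D).
So gcd(250, 175) = 25, with Bézout identity −2·250 + 3·175 = 25. Containment (⊇): the Bézout identity exhibits 25 as an element of (250, 175), giving (25) ⊆ (250, 175). Containment (⊆): since 25 | 250 and 25 | 175 (250 = 25·10, 175 = 25·7), every Z-linear combination of 250 and 175 is divisible by 25, so (250, 175) ⊆ (25). Therefore (250, 175) = (25), d = 25.

Final answer: (250, 175) = (25); d = 25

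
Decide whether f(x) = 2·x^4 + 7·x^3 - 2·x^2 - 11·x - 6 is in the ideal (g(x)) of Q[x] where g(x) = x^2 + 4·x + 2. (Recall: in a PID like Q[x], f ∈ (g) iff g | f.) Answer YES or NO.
NO

In Q[x] the ideal (g) consists of all multiples of g, so f ∈ (g) iff g | f, i.e. iff the remainder of f on division by g is 0. Divide f by g (g is monic, so eliminate the leading term of the running remainder at each step):
  leading term 2·x^4: subtract (2·x^2)·g(x) = 2·x^4 + 8·x^3 + 4·x^2, leaving -x^3 - 6·x^2 - 11·x - 6
  leading term -x^3: subtract (-x)·g(x) = -x^3 - 4·x^2 - 2·x, leaving -2·x^2 - 9·x - 6
  leading term -2·x^2: subtract (-2)·g(x) = -2·x^2 - 8·x - 4, leaving -x - 2
The remainder r(x) = -x - 2 ≠ 0 (and deg r < deg g), so g ∤ f, i.e. f ∉ (g).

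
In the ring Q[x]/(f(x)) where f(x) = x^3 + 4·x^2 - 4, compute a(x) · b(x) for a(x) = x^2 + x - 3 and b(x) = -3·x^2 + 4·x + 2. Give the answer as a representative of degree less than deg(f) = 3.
a · b ≡ -37·x^2 - 22·x + 46 (mod f(x))

First multiply in Q[x] without reducing: a · b = -3·x^4 + x^3 + 15·x^2 - 10·x - 6. Now divide by f(x) = x^3 + 4·x^2 - 4, eliminating the leading term at each step:
  leading term -3·x^4: subtract (-3·x)·f(x) = -3·x^4 - 12·x^3 + 12·x, leaving 13·x^3 + 15·x^2 - 22·x - 6
  leading term 13·x^3: subtract (13)·f(x) = 13·x^3 + 52·x^2 - 52, leaving -37·x^2 - 22·x + 46
The degree is now < 3, so this is the remainder. Hence a · b ≡ -37·x^2 - 22·x + 46 in Q[x]/(f).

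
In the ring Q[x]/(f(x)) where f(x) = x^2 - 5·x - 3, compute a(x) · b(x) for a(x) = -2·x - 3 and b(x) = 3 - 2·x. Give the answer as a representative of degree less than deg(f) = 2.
a · b ≡ 20·x + 3 (mod f(x))

First multiply in Q[x] without reducing: a · b = 4·x^2 - 9. Now divide by f(x) = x^2 - 5·x - 3, eliminating the leading term at each step:
  leading term 4·x^2: subtract (4)·f(x) = 4·x^2 - 20·x - 12, leaving 20·x + 3
The degree is now < 2, so this is the remainder. Hence a · b ≡ 20·x + 3 in Q[x]/(f).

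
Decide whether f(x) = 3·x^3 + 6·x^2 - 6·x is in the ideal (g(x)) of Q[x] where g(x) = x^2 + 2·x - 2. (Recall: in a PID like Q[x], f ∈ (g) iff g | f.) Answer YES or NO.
In Q[x] the ideal (g) consists of all multiples of g, so f ∈ (g) iff g | f, i.e. iff the remainder of f on division by g is 0. Divide f by g (g is monic, so eliminate the leading term of the running remainder at each step):
  leading term 3·x^3: subtract (3·x)·g(x) = 3·x^3 + 6·x^2 - 6·x, leaving 0
The remainder is 0, so f(x) = g(x) · h(x) with h(x) = 3·x. Hence g | f, i.e. f ∈ (g).

Final answer: YES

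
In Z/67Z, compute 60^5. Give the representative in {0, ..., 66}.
10

Use repeated squaring. Binary(5) = 101. Walk through the bits of the exponent 5 left-to-right: at each bit after the leading one, square the running value, then multiply by 60 if the bit is 1 (always reducing mod 67):
  bit 1 = 1 (leading): start with 60.
  bit 2 = 0: square 60^2 = 3600 ≡ 49 (mod 67).
  bit 3 = 1: square 49^2 = 2401 ≡ 56; bit is 1, so multiply 56·60 = 3360 ≡ 10 (mod 67).
Final value: 60^5 ≡ 10 (mod 67).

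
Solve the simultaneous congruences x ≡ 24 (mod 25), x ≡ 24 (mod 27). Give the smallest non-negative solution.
The moduli 25, 27 are pairwise coprime, so by the CRT there is a unique solution mod 25·27 = 675.
Solve by successive substitution. Start with x ≡ 24 (mod 25).
  Combine with x ≡ 24 (mod 27): write x = 24 + 25·t and require 24 + 25·t ≡ 24 (mod 27), i.e. 25·t ≡ 24 − 24 ≡ 0 (mod 27). Since 25^(−1) ≡ 13 (mod 27), t ≡ 13·0 ≡ 0 (mod 27). So x ≡ 24 + 25·0 = 24 (mod 675).
Unique solution in [0, 675): x = 24.

Final answer: x ≡ 24 (mod 675); the representative in [0, 675) is 24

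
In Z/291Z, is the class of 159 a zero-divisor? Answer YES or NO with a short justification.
YES

gcd(159, 291) = 3 > 1, so 159 is not a unit in Z/291Z. In Z/nZ every nonzero non-unit is a zero-divisor: explicitly, take b = 291/gcd = 97 ≠ 0 (mod 291); then 159·97 = 15423 = 53·291, i.e. 159·97 ≡ 0 (mod 291). So 159 is a zero-divisor.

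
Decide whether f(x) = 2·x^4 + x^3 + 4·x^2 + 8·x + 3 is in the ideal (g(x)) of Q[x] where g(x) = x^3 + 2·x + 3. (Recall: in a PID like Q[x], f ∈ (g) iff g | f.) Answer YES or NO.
YES

In Q[x] the ideal (g) consists of all multiples of g, so f ∈ (g) iff g | f, i.e. iff the remainder of f on division by g is 0. Divide f by g (g is monic, so eliminate the leading term of the running remainder at each step):
  leading term 2·x^4: subtract (2·x)·g(x) = 2·x^4 + 4·x^2 + 6·x, leaving x^3 + 2·x + 3
  leading term x^3: subtract (1)·g(x) = x^3 + 2·x + 3, leaving 0
The remainder is 0, so f(x) = g(x) · h(x) with h(x) = 2·x + 1. Hence g | f, i.e. f ∈ (g).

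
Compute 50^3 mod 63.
Use repeated squaring. Binary(3) = 11. Walk through the bits of the exponent 3 left-to-right: at each bit after the leading one, square the running value, then multiply by 50 if the bit is 1 (always reducing mod 63):
  bit 1 = 1 (leading): start with 50.
  bit 2 = 1: square 50^2 = 2500 ≡ 43; bit is 1, so multiply 43·50 = 2150 ≡ 8 (mod 63).
Final value: 50^3 ≡ 8 (mod 63).

Final answer: 8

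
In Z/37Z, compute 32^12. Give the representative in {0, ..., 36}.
Use repeated squaring. Binary(12) = 1100. Walk through the bits of the exponent 12 left-to-right: at each bit after the leading one, square the running value, then multiply by 32 if the bit is 1 (always reducing mod 37):
  bit 1 = 1 (leading): start with 32.
  bit 2 = 1: square 32^2 = 1024 ≡ 25; bit is 1, so multiply 25·32 = 800 ≡ 23 (mod 37).
  bit 3 = 0: square 23^2 = 529 ≡ 11 (mod 37).
  bit 4 = 0: square 11^2 = 121 ≡ 10 (mod 37).
Final value: 32^12 ≡ 10 (mod 37).

Final answer: 10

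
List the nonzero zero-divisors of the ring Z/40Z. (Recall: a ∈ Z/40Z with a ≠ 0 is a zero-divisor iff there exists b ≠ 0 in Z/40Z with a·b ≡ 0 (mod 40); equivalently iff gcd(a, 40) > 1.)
nonzero zero-divisors of Z/40Z = {2, 4, 5, 6, 8, 10, 12, 14, 15, 16, 18, 20, 22, 24, 25, 26, 28, 30, 32, 34, 35, 36, 38}

An element a ∈ Z/40Z (with a ≠ 0) is a zero-divisor iff gcd(a, 40) > 1 (because a is a unit precisely when gcd(a, n) = 1, and in Z/nZ every nonzero, non-unit element is a zero-divisor). Scan a = 1, ..., 39 and keep those with gcd(a, 40) > 1:
  gcd(2, 40) = 2, gcd(4, 40) = 4, gcd(5, 40) = 5, gcd(6, 40) = 2, gcd(8, 40) = 8, gcd(10, 40) = 10, gcd(12, 40) = 4, gcd(14, 40) = 2, gcd(15, 40) = 5, gcd(16, 40) = 8, gcd(18, 40) = 2, gcd(20, 40) = 20, gcd(22, 40) = 2, gcd(24, 40) = 8, gcd(25, 40) = 5, gcd(26, 40) = 2, gcd(28, 40) = 4, gcd(30, 40) = 10, gcd(32, 40) = 8, gcd(34, 40) = 2, gcd(35, 40) = 5, gcd(36, 40) = 4, gcd(38, 40) = 2.
All other a ∈ {1, ..., 39} have gcd(a, 40) = 1 and are units. So the nonzero zero-divisors are exactly the 23 values of a appearing in this scan.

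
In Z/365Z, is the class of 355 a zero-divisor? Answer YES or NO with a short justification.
YES

gcd(355, 365) = 5 > 1, so 355 is not a unit in Z/365Z. In Z/nZ every nonzero non-unit is a zero-divisor: explicitly, take b = 365/gcd = 73 ≠ 0 (mod 365); then 355·73 = 25915 = 71·365, i.e. 355·73 ≡ 0 (mod 365). So 355 is a zero-divisor.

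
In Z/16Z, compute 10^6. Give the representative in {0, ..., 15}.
Use repeated squaring. Binary(6) = 110. Walk through the bits of the exponent 6 left-to-right: at each bit after the leading one, square the running value, then multiply by 10 if the bit is 1 (always reducing mod 16):
  bit 1 = 1 (leading): start with 10.
  bit 2 = 1: square 10^2 = 100 ≡ 4; bit is 1, so multiply 4·10 = 40 ≡ 8 (mod 16).
  bit 3 = 0: square 8^2 = 64 ≡ 0 (mod 16).
Final value: 10^6 ≡ 0 (mod 16).

Final answer: 0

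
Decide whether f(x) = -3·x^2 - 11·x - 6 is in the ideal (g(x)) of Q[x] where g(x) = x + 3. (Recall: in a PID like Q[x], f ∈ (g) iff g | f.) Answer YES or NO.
YES

In Q[x] the ideal (g) consists of all multiples of g, so f ∈ (g) iff g | f, i.e. iff the remainder of f on division by g is 0. Divide f by g (g is monic, so eliminate the leading term of the running remainder at each step):
  leading term -3·x^2: subtract (-3·x)·g(x) = -3·x^2 - 9·x, leaving -2·x - 6
  leading term -2·x: subtract (-2)·g(x) = -2·x - 6, leaving 0
The remainder is 0, so f(x) = g(x) · h(x) with h(x) = -3·x - 2. Hence g | f, i.e. f ∈ (g).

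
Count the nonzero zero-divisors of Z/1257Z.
In Z/1257Z each nonzero element is either a unit (gcd with 1257 is 1) or a zero-divisor (gcd > 1). The number of units is φ(1257): factorise 1257 = 3 · 419, so φ(1257) = (3 − 1) · (419 − 1) = 2 · 418 = 836. The nonzero elements number 1257 − 1 = 1256. Hence the nonzero zero-divisors number 1256 − 836 = 420.

Final answer: Z/1257Z has 420 nonzero zero-divisors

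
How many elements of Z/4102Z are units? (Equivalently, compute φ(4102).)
An element a ∈ Z/4102Z is a unit iff gcd(a, 4102) = 1, so the number of units is φ(4102). φ is multiplicative, with φ(p^e) = p^e − p^(e−1). Factorise 4102 = 2 · 7 · 293. Then
  φ(4102) = (2 − 1) · (7 − 1) · (293 − 1) = 1 · 6 · 292 = 1752.

Final answer: Z/4102Z has φ(4102) = 1752 units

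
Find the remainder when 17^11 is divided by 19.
4

Use repeated squaring. Binary(11) = 1011. Walk through the bits of the exponent 11 left-to-right: at each bit after the leading one, square the running value, then multiply by 17 if the bit is 1 (always reducing mod 19):
  bit 1 = 1 (leading): start with 17.
  bit 2 = 0: square 17^2 = 289 ≡ 4 (mod 19).
  bit 3 = 1: square 4^2 = 16; bit is 1, so multiply 16·17 = 272 ≡ 6 (mod 19).
  bit 4 = 1: square 6^2 = 36 ≡ 17; bit is 1, so multiply 17·17 = 289 ≡ 4 (mod 19).
Final value: 17^11 ≡ 4 (mod 19).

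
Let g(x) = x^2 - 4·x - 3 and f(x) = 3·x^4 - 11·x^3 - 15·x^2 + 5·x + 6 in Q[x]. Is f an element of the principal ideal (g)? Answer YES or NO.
YES

In Q[x] the ideal (g) consists of all multiples of g, so f ∈ (g) iff g | f, i.e. iff the remainder of f on division by g is 0. Divide f by g (g is monic, so eliminate the leading term of the running remainder at each step):
  leading term 3·x^4: subtract (3·x^2)·g(x) = 3·x^4 - 12·x^3 - 9·x^2, leaving x^3 - 6·x^2 + 5·x + 6
  leading term x^3: subtract (x)·g(x) = x^3 - 4·x^2 - 3·x, leaving -2·x^2 + 8·x + 6
  leading term -2·x^2: subtract (-2)·g(x) = -2·x^2 + 8·x + 6, leaving 0
The remainder is 0, so f(x) = g(x) · h(x) with h(x) = 3·x^2 + x - 2. Hence g | f, i.e. f ∈ (g).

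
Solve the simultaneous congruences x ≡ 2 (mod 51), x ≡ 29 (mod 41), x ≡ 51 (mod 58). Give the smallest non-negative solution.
x ≡ 67679 (mod 121278); the representative in [0, 121278) is 67679

The moduli 51, 41, 58 are pairwise coprime, so by the CRT there is a unique solution mod 51·41·58 = 121278.
Solve by successive substitution. Start with x ≡ 2 (mod 51).
  Combine with x ≡ 29 (mod 41): write x = 2 + 51·t and require 2 + 51·t ≡ 29 (mod 41), i.e. 51·t ≡ 29 − 2 ≡ 27 (mod 41). Since 51^(−1) ≡ 37 (mod 41) (51 ≡ 10 (mod 41)), t ≡ 37·27 ≡ 15 (mod 41). So x ≡ 2 + 51·15 = 767 (mod 2091).
  Combine with x ≡ 51 (mod 58): write x = 767 + 2091·t and require 767 + 2091·t ≡ 51 (mod 58), i.e. 2091·t ≡ 51 − 767 ≡ 38 (mod 58). Since 2091^(−1) ≡ 39 (mod 58) (2091 ≡ 3 (mod 58)), t ≡ 39·38 ≡ 32 (mod 58). So x ≡ 767 + 2091·32 = 67679 (mod 121278).
Unique solution in [0, 121278): x = 67679.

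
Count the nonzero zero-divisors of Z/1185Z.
In Z/1185Z each nonzero element is either a unit (gcd with 1185 is 1) or a zero-divisor (gcd > 1). The number of units is φ(1185): factorise 1185 = 3 · 5 · 79, so φ(1185) = (3 − 1) · (5 − 1) · (79 − 1) = 2 · 4 · 78 = 624. The nonzero elements number 1185 − 1 = 1184. Hence the nonzero zero-divisors number 1184 − 624 = 560.

Final answer: Z/1185Z has 560 nonzero zero-divisors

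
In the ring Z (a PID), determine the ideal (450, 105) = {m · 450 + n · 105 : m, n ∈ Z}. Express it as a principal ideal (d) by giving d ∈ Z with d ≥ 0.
(450, 105) = (15); d = 15

In the PID Z, (a, b) is generated by gcd(a, b). Compute gcd(450, 105) with the extended Euclidean algorithm, tracking rows (r, s, t) with s·450 + t·105 = r:
  row A: (450, 1, 0)   [1·450 + 0·105 = 450]
  row B: (105, 0, 1)   [0·450 + 1·105 = 105]
  450 = 4·105 + 30   → row C = row A − 4·row B = (30, 1, −4)   [check: 1·450 − 4·105 = 30]
  105 = 3·30 + 15   → row D = row B − 3·row C = (15, −3, 13)   [check: −3·450 + 13·105 = 15]
  30 = 2·15 + 0   → remainder 0, stop. gcd = 15 (last nonzero row D).
So gcd(450, 105) = 15, with Bézout identity −3·450 + 13·105 = 15. Containment (⊇): the Bézout identity exhibits 15 as an element of (450, 105), giving (15) ⊆ (450, 105). Containment (⊆): since 15 | 450 and 15 | 105 (450 = 15·30, 105 = 15·7), every Z-linear combination of 450 and 105 is divisible by 15, so (450, 105) ⊆ (15). Therefore (450, 105) = (15), d = 15.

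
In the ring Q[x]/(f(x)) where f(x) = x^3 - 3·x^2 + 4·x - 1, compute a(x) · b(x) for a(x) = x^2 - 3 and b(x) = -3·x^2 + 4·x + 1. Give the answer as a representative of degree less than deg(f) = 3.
First multiply in Q[x] without reducing: a · b = -3·x^4 + 4·x^3 + 10·x^2 - 12·x - 3. Now divide by f(x) = x^3 - 3·x^2 + 4·x - 1, eliminating the leading term at each step:
  leading term -3·x^4: subtract (-3·x)·f(x) = -3·x^4 + 9·x^3 - 12·x^2 + 3·x, leaving -5·x^3 + 22·x^2 - 15·x - 3
  leading term -5·x^3: subtract (-5)·f(x) = -5·x^3 + 15·x^2 - 20·x + 5, leaving 7·x^2 + 5·x - 8
The degree is now < 3, so this is the remainder. Hence a · b ≡ 7·x^2 + 5·x - 8 in Q[x]/(f).

Final answer: a · b ≡ 7·x^2 + 5·x - 8 (mod f(x))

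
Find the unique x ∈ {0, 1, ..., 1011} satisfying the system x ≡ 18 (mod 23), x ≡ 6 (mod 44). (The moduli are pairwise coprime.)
x ≡ 754 (mod 1012); the representative in [0, 1012) is 754

The moduli 23, 44 are pairwise coprime, so by the CRT there is a unique solution mod 23·44 = 1012.
Solve by successive substitution. Start with x ≡ 18 (mod 23).
  Combine with x ≡ 6 (mod 44): write x = 18 + 23·t and require 18 + 23·t ≡ 6 (mod 44), i.e. 23·t ≡ 6 − 18 ≡ 32 (mod 44). Since 23^(−1) ≡ 23 (mod 44), t ≡ 23·32 ≡ 32 (mod 44). So x ≡ 18 + 23·32 = 754 (mod 1012).
Unique solution in [0, 1012): x = 754.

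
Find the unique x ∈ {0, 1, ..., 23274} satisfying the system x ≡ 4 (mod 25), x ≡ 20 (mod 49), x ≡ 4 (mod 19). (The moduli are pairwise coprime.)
x ≡ 5704 (mod 23275); the representative in [0, 23275) is 5704

The moduli 25, 49, 19 are pairwise coprime, so by the CRT there is a unique solution mod 25·49·19 = 23275.
Solve by successive substitution. Start with x ≡ 4 (mod 25).
  Combine with x ≡ 20 (mod 49): write x = 4 + 25·t and require 4 + 25·t ≡ 20 (mod 49), i.e. 25·t ≡ 20 − 4 ≡ 16 (mod 49). Since 25^(−1) ≡ 2 (mod 49), t ≡ 2·16 ≡ 32 (mod 49). So x ≡ 4 + 25·32 = 804 (mod 1225).
  Combine with x ≡ 4 (mod 19): write x = 804 + 1225·t and require 804 + 1225·t ≡ 4 (mod 19), i.e. 1225·t ≡ 4 − 804 ≡ 17 (mod 19). Since 1225^(−1) ≡ 17 (mod 19) (1225 ≡ 9 (mod 19)), t ≡ 17·17 ≡ 4 (mod 19). So x ≡ 804 + 1225·4 = 5704 (mod 23275).
Unique solution in [0, 23275): x = 5704.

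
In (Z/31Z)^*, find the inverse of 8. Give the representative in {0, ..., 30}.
8^(−1) ≡ 4 (mod 31)

Apply the extended Euclidean algorithm to (31, 8), tracking rows (r, s, t) with s·31 + t·8 = r. Each division r_prev = q·r_cur + r_new produces the new row as (previous row) − q·(current row):
  row A: (31, 1, 0)   [1·31 + 0·8 = 31]
  row B: (8, 0, 1)   [0·31 + 1·8 = 8]
  31 = 3·8 + 7   → row C = row A − 3·row B = (7, 1, −3)   [check: 1·31 − 3·8 = 7]
  8 = 1·7 + 1   → row D = row B − 1·row C = (1, −1, 4)   [check: −1·31 + 4·8 = 1]
  7 = 7·1 + 0   → remainder 0, stop. gcd = 1 (last nonzero row D).
The gcd is 1, so 8 is invertible mod 31. The last nonzero row gives −1·31 + 4·8 = 1, so t = 4. So 8^(−1) ≡ 4 (mod 31). Verify: 8 · 4 = 32 ≡ 1 (mod 31). ✓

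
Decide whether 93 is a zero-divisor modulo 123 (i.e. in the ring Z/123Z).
gcd(93, 123) = 3 > 1, so 93 is not a unit in Z/123Z. In Z/nZ every nonzero non-unit is a zero-divisor: explicitly, take b = 123/gcd = 41 ≠ 0 (mod 123); then 93·41 = 3813 = 31·123, i.e. 93·41 ≡ 0 (mod 123). So 93 is a zero-divisor.

Final answer: YES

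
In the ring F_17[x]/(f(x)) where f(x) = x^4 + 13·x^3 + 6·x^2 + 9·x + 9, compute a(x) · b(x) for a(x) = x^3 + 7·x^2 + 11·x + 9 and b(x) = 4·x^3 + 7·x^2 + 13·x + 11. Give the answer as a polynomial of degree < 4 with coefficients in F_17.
Multiply as integer polynomials: a · b = 4·x^6 + 35·x^5 + 106·x^4 + 215·x^3 + 283·x^2 + 238·x + 99. Reducing coefficients mod 17: a · b ≡ 4·x^6 + x^5 + 4·x^4 + 11·x^3 + 11·x^2 + 14. Now divide by f(x) = x^4 + 13·x^3 + 6·x^2 + 9·x + 9 in F_17[x], eliminating the leading term at each step:
  leading term 4·x^6: subtract (4·x^2)·f(x) = 4·x^6 + x^5 + 7·x^4 + 2·x^3 + 2·x^2, leaving 14·x^4 + 9·x^3 + 9·x^2 + 14 (coefficients mod 17)
  leading term 14·x^4: subtract (14)·f(x) = 14·x^4 + 12·x^3 + 16·x^2 + 7·x + 7, leaving 14·x^3 + 10·x^2 + 10·x + 7 (coefficients mod 17)
The degree is now < 4, so this is the remainder. Hence a · b ≡ 14·x^3 + 10·x^2 + 10·x + 7 in F_17[x]/(f).

Final answer: a · b ≡ 14·x^3 + 10·x^2 + 10·x + 7 (mod f(x))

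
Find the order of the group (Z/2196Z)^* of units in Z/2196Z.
(Z/2196Z)^* consists of the classes a with gcd(a, 2196) = 1, so its order is φ(2196). φ is multiplicative, with φ(p^e) = p^e − p^(e−1). Factorise 2196 = 2^2 · 3^2 · 61. Then
  φ(2196) = (2^2 − 2^1) · (3^2 − 3^1) · (61 − 1) = 2 · 6 · 60 = 720.
Thus |(Z/2196Z)^*| = 720.

Final answer: |(Z/2196Z)^*| = 720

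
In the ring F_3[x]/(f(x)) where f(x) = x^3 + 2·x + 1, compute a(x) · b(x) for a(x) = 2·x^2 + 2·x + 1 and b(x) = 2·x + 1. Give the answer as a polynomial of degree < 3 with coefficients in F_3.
a · b ≡ 2·x (mod f(x))

Multiply as integer polynomials: a · b = 4·x^3 + 6·x^2 + 4·x + 1. Reducing coefficients mod 3: a · b ≡ x^3 + x + 1. Now divide by f(x) = x^3 + 2·x + 1 in F_3[x], eliminating the leading term at each step:
  leading term x^3: subtract (1)·f(x) = x^3 + 2·x + 1, leaving 2·x (coefficients mod 3)
The degree is now < 3, so this is the remainder. Hence a · b ≡ 2·x in F_3[x]/(f).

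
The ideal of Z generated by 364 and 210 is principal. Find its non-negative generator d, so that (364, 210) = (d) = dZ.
(364, 210) = (14); d = 14

In the PID Z, (a, b) is generated by gcd(a, b). Compute gcd(364, 210) with the extended Euclidean algorithm, tracking rows (r, s, t) with s·364 + t·210 = r:
  row A: (364, 1, 0)   [1·364 + 0·210 = 364]
  row B: (210, 0, 1)   [0·364 + 1·210 = 210]
  364 = 1·210 + 154   → row C = row A − 1·row B = (154, 1, −1)   [check: 1·364 − 1·210 = 154]
  210 = 1·154 + 56   → row D = row B − 1·row C = (56, −1, 2)   [check: −1·364 + 2·210 = 56]
  154 = 2·56 + 42   → row E = row C − 2·row D = (42, 3, −5)   [check: 3·364 − 5·210 = 42]
  56 = 1·42 + 14   → row F = row D − 1·row E = (14, −4, 7)   [check: −4·364 + 7·210 = 14]
  42 = 3·14 + 0   → remainder 0, stop. gcd = 14 (last nonzero row F).
So gcd(364, 210) = 14, with Bézout identity −4·364 + 7·210 = 14. Containment (⊇): the Bézout identity exhibits 14 as an element of (364, 210), giving (14) ⊆ (364, 210). Containment (⊆): since 14 | 364 and 14 | 210 (364 = 14·26, 210 = 14·15), every Z-linear combination of 364 and 210 is divisible by 14, so (364, 210) ⊆ (14). Therefore (364, 210) = (14), d = 14.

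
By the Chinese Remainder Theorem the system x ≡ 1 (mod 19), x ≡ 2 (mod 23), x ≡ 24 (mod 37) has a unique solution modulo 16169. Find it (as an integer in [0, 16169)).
The moduli 19, 23, 37 are pairwise coprime, so by the CRT there is a unique solution mod 19·23·37 = 16169.
Solve by successive substitution. Start with x ≡ 1 (mod 19).
  Combine with x ≡ 2 (mod 23): write x = 1 + 19·t and require 1 + 19·t ≡ 2 (mod 23), i.e. 19·t ≡ 2 − 1 ≡ 1 (mod 23). Since 19^(−1) ≡ 17 (mod 23), t ≡ 17·1 ≡ 17 (mod 23). So x ≡ 1 + 19·17 = 324 (mod 437).
  Combine with x ≡ 24 (mod 37): write x = 324 + 437·t and require 324 + 437·t ≡ 24 (mod 37), i.e. 437·t ≡ 24 − 324 ≡ 33 (mod 37). Since 437^(−1) ≡ 21 (mod 37) (437 ≡ 30 (mod 37)), t ≡ 21·33 ≡ 27 (mod 37). So x ≡ 324 + 437·27 = 12123 (mod 16169).
Unique solution in [0, 16169): x = 12123.

Final answer: x ≡ 12123 (mod 16169); the representative in [0, 16169) is 12123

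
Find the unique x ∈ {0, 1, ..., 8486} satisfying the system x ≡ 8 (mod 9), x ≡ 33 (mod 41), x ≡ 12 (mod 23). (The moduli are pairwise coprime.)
x ≡ 8315 (mod 8487); the representative in [0, 8487) is 8315

The moduli 9, 41, 23 are pairwise coprime, so by the CRT there is a unique solution mod 9·41·23 = 8487.
Solve by successive substitution. Start with x ≡ 8 (mod 9).
  Combine with x ≡ 33 (mod 41): write x = 8 + 9·t and require 8 + 9·t ≡ 33 (mod 41), i.e. 9·t ≡ 33 − 8 ≡ 25 (mod 41). Since 9^(−1) ≡ 32 (mod 41), t ≡ 32·25 ≡ 21 (mod 41). So x ≡ 8 + 9·21 = 197 (mod 369).
  Combine with x ≡ 12 (mod 23): write x = 197 + 369·t and require 197 + 369·t ≡ 12 (mod 23), i.e. 369·t ≡ 12 − 197 ≡ 22 (mod 23). Since 369^(−1) ≡ 1 (mod 23) (369 ≡ 1 (mod 23)), t ≡ 1·22 ≡ 22 (mod 23). So x ≡ 197 + 369·22 = 8315 (mod 8487).
Unique solution in [0, 8487): x = 8315.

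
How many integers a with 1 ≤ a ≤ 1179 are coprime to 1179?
The number of a ∈ {1, ..., 1179} with gcd(a, 1179) = 1 is by definition Euler's totient φ(1179). φ is multiplicative, with φ(p^e) = p^e − p^(e−1). Factorise 1179 = 3^2 · 131. Then
  φ(1179) = (3^2 − 3^1) · (131 − 1) = 6 · 130 = 780.
So there are 780 such integers.

Final answer: 780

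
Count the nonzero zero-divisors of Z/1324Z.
Z/1324Z has 663 nonzero zero-divisors

In Z/1324Z each nonzero element is either a unit (gcd with 1324 is 1) or a zero-divisor (gcd > 1). The number of units is φ(1324): factorise 1324 = 2^2 · 331, so φ(1324) = (2^2 − 2^1) · (331 − 1) = 2 · 330 = 660. The nonzero elements number 1324 − 1 = 1323. Hence the nonzero zero-divisors number 1323 − 660 = 663.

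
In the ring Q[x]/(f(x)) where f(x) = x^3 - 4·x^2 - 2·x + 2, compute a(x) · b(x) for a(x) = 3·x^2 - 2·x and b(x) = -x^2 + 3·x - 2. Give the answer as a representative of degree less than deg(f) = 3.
a · b ≡ -22·x^2 + 8·x + 2 (mod f(x))

First multiply in Q[x] without reducing: a · b = -3·x^4 + 11·x^3 - 12·x^2 + 4·x. Now divide by f(x) = x^3 - 4·x^2 - 2·x + 2, eliminating the leading term at each step:
  leading term -3·x^4: subtract (-3·x)·f(x) = -3·x^4 + 12·x^3 + 6·x^2 - 6·x, leaving -x^3 - 18·x^2 + 10·x
  leading term -x^3: subtract (-1)·f(x) = -x^3 + 4·x^2 + 2·x - 2, leaving -22·x^2 + 8·x + 2
The degree is now < 3, so this is the remainder. Hence a · b ≡ -22·x^2 + 8·x + 2 in Q[x]/(f).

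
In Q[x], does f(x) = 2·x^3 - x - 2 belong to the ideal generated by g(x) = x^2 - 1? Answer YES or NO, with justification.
In Q[x] the ideal (g) consists of all multiples of g, so f ∈ (g) iff g | f, i.e. iff the remainder of f on division by g is 0. Divide f by g (g is monic, so eliminate the leading term of the running remainder at each step):
  leading term 2·x^3: subtract (2·x)·g(x) = 2·x^3 - 2·x, leaving x - 2
The remainder r(x) = x - 2 ≠ 0 (and deg r < deg g), so g ∤ f, i.e. f ∉ (g).

Final answer: NO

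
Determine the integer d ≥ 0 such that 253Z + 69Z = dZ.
In the PID Z, (a, b) is generated by gcd(a, b). Compute gcd(253, 69) with the extended Euclidean algorithm, tracking rows (r, s, t) with s·253 + t·69 = r:
  row A: (253, 1, 0)   [1·253 + 0·69 = 253]
  row B: (69, 0, 1)   [0·253 + 1·69 = 69]
  253 = 3·69 + 46   → row C = row A − 3·row B = (46, 1, −3)   [check: 1·253 − 3·69 = 46]
  69 = 1·46 + 23   → row D = row B − 1·row C = (23, −1, 4)   [check: −1·253 + 4·69 = 23]
  46 = 2·23 + 0   → remainder 0, stop. gcd = 23 (last nonzero row D).
So gcd(253, 69) = 23, with Bézout identity −1·253 + 4·69 = 23. Containment (⊇): the Bézout identity exhibits 23 as an element of (253, 69), giving (23) ⊆ (253, 69). Containment (⊆): since 23 | 253 and 23 | 69 (253 = 23·11, 69 = 23·3), every Z-linear combination of 253 and 69 is divisible by 23, so (253, 69) ⊆ (23). Therefore (253, 69) = (23), d = 23.

Final answer: (253, 69) = (23); d = 23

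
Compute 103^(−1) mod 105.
103^(−1) ≡ 52 (mod 105)

Apply the extended Euclidean algorithm to (105, 103), tracking rows (r, s, t) with s·105 + t·103 = r. Each division r_prev = q·r_cur + r_new produces the new row as (previous row) − q·(current row):
  row A: (105, 1, 0)   [1·105 + 0·103 = 105]
  row B: (103, 0, 1)   [0·105 + 1·103 = 103]
  105 = 1·103 + 2   → row C = row A − 1·row B = (2, 1, −1)   [check: 1·105 − 1·103 = 2]
  103 = 51·2 + 1   → row D = row B − 51·row C = (1, −51, 52)   [check: −51·105 + 52·103 = 1]
  2 = 2·1 + 0   → remainder 0, stop. gcd = 1 (last nonzero row D).
The gcd is 1, so 103 is invertible mod 105. The last nonzero row gives −51·105 + 52·103 = 1, so t = 52. So 103^(−1) ≡ 52 (mod 105). Verify: 103 · 52 = 5356 ≡ 1 (mod 105). ✓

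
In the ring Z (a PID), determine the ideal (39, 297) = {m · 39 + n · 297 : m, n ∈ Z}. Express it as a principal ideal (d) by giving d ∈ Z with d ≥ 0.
In the PID Z, (a, b) is generated by gcd(a, b). Compute gcd(297, 39) with the extended Euclidean algorithm, tracking rows (r, s, t) with s·297 + t·39 = r:
  row A: (297, 1, 0)   [1·297 + 0·39 = 297]
  row B: (39, 0, 1)   [0·297 + 1·39 = 39]
  297 = 7·39 + 24   → row C = row A − 7·row B = (24, 1, −7)   [check: 1·297 − 7·39 = 24]
  39 = 1·24 + 15   → row D = row B − 1·row C = (15, −1, 8)   [check: −1·297 + 8·39 = 15]
  24 = 1·15 + 9   → row E = row C − 1·row D = (9, 2, −15)   [check: 2·297 − 15·39 = 9]
  15 = 1·9 + 6   → row F = row D − 1·row E = (6, −3, 23)   [check: −3·297 + 23·39 = 6]
  9 = 1·6 + 3   → row G = row E − 1·row F = (3, 5, −38)   [check: 5·297 − 38·39 = 3]
  6 = 2·3 + 0   → remainder 0, stop. gcd = 3 (last nonzero row G).
So gcd(39, 297) = 3, with Bézout identity 5·297 − 38·39 = 3. Containment (⊇): the Bézout identity exhibits 3 as an element of (39, 297), giving (3) ⊆ (39, 297). Containment (⊆): since 3 | 39 and 3 | 297 (39 = 3·13, 297 = 3·99), every Z-linear combination of 39 and 297 is divisible by 3, so (39, 297) ⊆ (3). Therefore (39, 297) = (3), d = 3.

Final answer: (39, 297) = (3); d = 3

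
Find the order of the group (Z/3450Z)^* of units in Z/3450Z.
|(Z/3450Z)^*| = 880

(Z/3450Z)^* consists of the classes a with gcd(a, 3450) = 1, so its order is φ(3450). φ is multiplicative, with φ(p^e) = p^e − p^(e−1). Factorise 3450 = 2 · 3 · 5^2 · 23. Then
  φ(3450) = (2 − 1) · (3 − 1) · (5^2 − 5^1) · (23 − 1) = 1 · 2 · 20 · 22 = 880.
Thus |(Z/3450Z)^*| = 880.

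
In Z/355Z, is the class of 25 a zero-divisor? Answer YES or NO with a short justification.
gcd(25, 355) = 5 > 1, so 25 is not a unit in Z/355Z. In Z/nZ every nonzero non-unit is a zero-divisor: explicitly, take b = 355/gcd = 71 ≠ 0 (mod 355); then 25·71 = 1775 = 5·355, i.e. 25·71 ≡ 0 (mod 355). So 25 is a zero-divisor.

Final answer: YES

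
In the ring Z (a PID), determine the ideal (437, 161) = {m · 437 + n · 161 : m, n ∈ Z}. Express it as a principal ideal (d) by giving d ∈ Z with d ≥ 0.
(437, 161) = (23); d = 23

In the PID Z, (a, b) is generated by gcd(a, b). Compute gcd(437, 161) with the extended Euclidean algorithm, tracking rows (r, s, t) with s·437 + t·161 = r:
  row A: (437, 1, 0)   [1·437 + 0·161 = 437]
  row B: (161, 0, 1)   [0·437 + 1·161 = 161]
  437 = 2·161 + 115   → row C = row A − 2·row B = (115, 1, −2)   [check: 1·437 − 2·161 = 115]
  161 = 1·115 + 46   → row D = row B − 1·row C = (46, −1, 3)   [check: −1·437 + 3·161 = 46]
  115 = 2·46 + 23   → row E = row C − 2·row D = (23, 3, −8)   [check: 3·437 − 8·161 = 23]
  46 = 2·23 + 0   → remainder 0, stop. gcd = 23 (last nonzero row E).
So gcd(437, 161) = 23, with Bézout identity 3·437 − 8·161 = 23. Containment (⊇): the Bézout identity exhibits 23 as an element of (437, 161), giving (23) ⊆ (437, 161). Containment (⊆): since 23 | 437 and 23 | 161 (437 = 23·19, 161 = 23·7), every Z-linear combination of 437 and 161 is divisible by 23, so (437, 161) ⊆ (23). Therefore (437, 161) = (23), d = 23.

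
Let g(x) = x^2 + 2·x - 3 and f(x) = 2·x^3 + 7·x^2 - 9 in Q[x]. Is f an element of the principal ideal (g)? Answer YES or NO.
In Q[x] the ideal (g) consists of all multiples of g, so f ∈ (g) iff g | f, i.e. iff the remainder of f on division by g is 0. Divide f by g (g is monic, so eliminate the leading term of the running remainder at each step):
  leading term 2·x^3: subtract (2·x)·g(x) = 2·x^3 + 4·x^2 - 6·x, leaving 3·x^2 + 6·x - 9
  leading term 3·x^2: subtract (3)·g(x) = 3·x^2 + 6·x - 9, leaving 0
The remainder is 0, so f(x) = g(x) · h(x) with h(x) = 2·x + 3. Hence g | f, i.e. f ∈ (g).

Final answer: YES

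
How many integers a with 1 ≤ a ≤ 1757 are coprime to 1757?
The number of a ∈ {1, ..., 1757} with gcd(a, 1757) = 1 is by definition Euler's totient φ(1757). φ is multiplicative, with φ(p^e) = p^e − p^(e−1). Factorise 1757 = 7 · 251. Then
  φ(1757) = (7 − 1) · (251 − 1) = 6 · 250 = 1500.
So there are 1500 such integers.

Final answer: 1500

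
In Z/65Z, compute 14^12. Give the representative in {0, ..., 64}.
Use repeated squaring. Binary(12) = 1100. Walk through the bits of the exponent 12 left-to-right: at each bit after the leading one, square the running value, then multiply by 14 if the bit is 1 (always reducing mod 65):
  bit 1 = 1 (leading): start with 14.
  bit 2 = 1: square 14^2 = 196 ≡ 1; bit is 1, so multiply 1·14 = 14 (mod 65).
  bit 3 = 0: square 14^2 = 196 ≡ 1 (mod 65).
  bit 4 = 0: square 1^2 = 1 (mod 65).
Final value: 14^12 ≡ 1 (mod 65).

Final answer: 1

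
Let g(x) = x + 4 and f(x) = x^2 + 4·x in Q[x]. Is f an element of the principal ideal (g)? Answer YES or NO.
In Q[x] the ideal (g) consists of all multiples of g, so f ∈ (g) iff g | f, i.e. iff the remainder of f on division by g is 0. Divide f by g (g is monic, so eliminate the leading term of the running remainder at each step):
  leading term x^2: subtract (x)·g(x) = x^2 + 4·x, leaving 0
The remainder is 0, so f(x) = g(x) · h(x) with h(x) = x. Hence g | f, i.e. f ∈ (g).

Final answer: YES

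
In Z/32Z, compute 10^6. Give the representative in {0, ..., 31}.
Use repeated squaring. Binary(6) = 110. Walk through the bits of the exponent 6 left-to-right: at each bit after the leading one, square the running value, then multiply by 10 if the bit is 1 (always reducing mod 32):
  bit 1 = 1 (leading): start with 10.
  bit 2 = 1: square 10^2 = 100 ≡ 4; bit is 1, so multiply 4·10 = 40 ≡ 8 (mod 32).
  bit 3 = 0: square 8^2 = 64 ≡ 0 (mod 32).
Final value: 10^6 ≡ 0 (mod 32).

Final answer: 0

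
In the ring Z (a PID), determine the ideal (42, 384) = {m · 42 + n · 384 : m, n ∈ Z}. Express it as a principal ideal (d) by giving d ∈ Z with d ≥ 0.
(42, 384) = (6); d = 6

In the PID Z, (a, b) is generated by gcd(a, b). Compute gcd(384, 42) with the extended Euclidean algorithm, tracking rows (r, s, t) with s·384 + t·42 = r:
  row A: (384, 1, 0)   [1·384 + 0·42 = 384]
  row B: (42, 0, 1)   [0·384 + 1·42 = 42]
  384 = 9·42 + 6   → row C = row A − 9·row B = (6, 1, −9)   [check: 1·384 − 9·42 = 6]
  42 = 7·6 + 0   → remainder 0, stop. gcd = 6 (last nonzero row C).
So gcd(42, 384) = 6, with Bézout identity 1·384 − 9·42 = 6. Containment (⊇): the Bézout identity exhibits 6 as an element of (42, 384), giving (6) ⊆ (42, 384). Containment (⊆): since 6 | 42 and 6 | 384 (42 = 6·7, 384 = 6·64), every Z-linear combination of 42 and 384 is divisible by 6, so (42, 384) ⊆ (6). Therefore (42, 384) = (6), d = 6.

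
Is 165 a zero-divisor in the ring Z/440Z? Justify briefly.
YES

gcd(165, 440) = 55 > 1, so 165 is not a unit in Z/440Z. In Z/nZ every nonzero non-unit is a zero-divisor: explicitly, take b = 440/gcd = 8 ≠ 0 (mod 440); then 165·8 = 1320 = 3·440, i.e. 165·8 ≡ 0 (mod 440). So 165 is a zero-divisor.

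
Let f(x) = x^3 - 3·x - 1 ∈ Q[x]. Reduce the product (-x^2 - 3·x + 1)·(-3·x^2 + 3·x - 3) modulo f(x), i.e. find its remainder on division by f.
a · b ≡ 33·x + 3 (mod f(x))

First multiply in Q[x] without reducing: a · b = 3·x^4 + 6·x^3 - 9·x^2 + 12·x - 3. Now divide by f(x) = x^3 - 3·x - 1, eliminating the leading term at each step:
  leading term 3·x^4: subtract (3·x)·f(x) = 3·x^4 - 9·x^2 - 3·x, leaving 6·x^3 + 15·x - 3
  leading term 6·x^3: subtract (6)·f(x) = 6·x^3 - 18·x - 6, leaving 33·x + 3
The degree is now < 3, so this is the remainder. Hence a · b ≡ 33·x + 3 in Q[x]/(f).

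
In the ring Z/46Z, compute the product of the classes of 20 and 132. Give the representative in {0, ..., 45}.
Reduce the factors first: 132 ≡ 40 (mod 46), so 20 · 132 ≡ 20 · 40 (mod 46). 20 · 40 = 800. Dividing by 46: 800 = 17·46 + 18. So (20 · 132) mod 46 = 18.

Final answer: 18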